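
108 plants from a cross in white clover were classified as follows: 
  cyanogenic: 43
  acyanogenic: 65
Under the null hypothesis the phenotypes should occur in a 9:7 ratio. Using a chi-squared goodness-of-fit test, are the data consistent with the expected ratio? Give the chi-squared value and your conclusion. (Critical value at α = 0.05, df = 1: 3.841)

11.854; not consistent

The 9:7 ratio has 16 parts, so with N = 108 the expected counts are:
  cyanogenic: 108 × 9/16 = 60.75
  acyanogenic: 108 × 7/16 = 47.25
χ² = Σ (O − E)² / E
  cyanogenic: (43 − 60.75)² / 60.75 = 5.1862
  acyanogenic: (65 − 47.25)² / 47.25 = 6.6680
χ² = 5.1862 + 6.6680 = 11.8542 ≈ 11.854
Degrees of freedom = 2 − 1 = 1; critical value at α = 0.05 is 3.841.
Since 11.854 > 3.841, we reject the null hypothesis — the data do not fit the 9:7 ratio.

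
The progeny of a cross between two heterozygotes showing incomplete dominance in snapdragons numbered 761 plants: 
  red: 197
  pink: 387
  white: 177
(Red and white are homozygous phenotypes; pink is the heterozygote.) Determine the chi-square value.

With incomplete dominance, a heterozygote × heterozygote cross gives a 1:2:1 phenotypic ratio.
Expected counts for N = 761 under a 1:2:1 ratio (total parts = 4):
  red: 761 × 1/4 = 190.25
  pink: 761 × 2/4 = 380.5
  white: 761 × 1/4 = 190.25
χ² = Σ (O − E)² / E
  red: (197 − 190.25)² / 190.25 = 0.2395
  pink: (387 − 380.5)² / 380.5 = 0.1110
  white: (177 − 190.25)² / 190.25 = 0.9228
χ² = 0.2395 + 0.1110 + 0.9228 = 1.2733 ≈ 1.273

1.273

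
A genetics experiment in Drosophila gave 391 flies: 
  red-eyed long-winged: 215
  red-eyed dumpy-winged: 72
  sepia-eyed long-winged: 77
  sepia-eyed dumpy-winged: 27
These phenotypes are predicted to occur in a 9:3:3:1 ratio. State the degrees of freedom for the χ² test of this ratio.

3

A goodness-of-fit test with 4 phenotype classes has df = 4 − 1 = 3.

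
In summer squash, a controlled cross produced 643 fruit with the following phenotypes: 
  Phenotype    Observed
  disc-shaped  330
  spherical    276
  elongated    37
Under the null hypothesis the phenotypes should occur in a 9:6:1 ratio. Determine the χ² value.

The 9:6:1 ratio has 16 parts, so with N = 643 the expected counts are:
  disc-shaped: 643 × 9/16 = 361.6875
  spherical: 643 × 6/16 = 241.125
  elongated: 643 × 1/16 = 40.1875
χ² = Σ (O − E)² / E
  disc-shaped: (330 − 361.6875)² / 361.6875 = 2.7761
  spherical: (276 − 241.125)² / 241.125 = 5.0441
  elongated: (37 − 40.1875)² / 40.1875 = 0.2528
χ² = 2.7761 + 5.0441 + 0.2528 = 8.073

8.073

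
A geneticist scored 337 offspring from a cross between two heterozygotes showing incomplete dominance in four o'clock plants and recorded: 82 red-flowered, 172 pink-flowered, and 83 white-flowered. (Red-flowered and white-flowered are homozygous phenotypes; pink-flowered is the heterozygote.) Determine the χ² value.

With incomplete dominance, a heterozygote × heterozygote cross gives a 1:2:1 phenotypic ratio.
Total ratio parts = 4. Expected numbers out of 337:
  red-flowered: 337 × 1/4 = 84.25
  pink-flowered: 337 × 2/4 = 168.5
  white-flowered: 337 × 1/4 = 84.25
χ² = Σ (O − E)² / E
  red-flowered: (82 − 84.25)² / 84.25 = 0.0601
  pink-flowered: (172 − 168.5)² / 168.5 = 0.0727
  white-flowered: (83 − 84.25)² / 84.25 = 0.0185
χ² = 0.0601 + 0.0727 + 0.0185 = 0.1513 ≈ 0.151

0.151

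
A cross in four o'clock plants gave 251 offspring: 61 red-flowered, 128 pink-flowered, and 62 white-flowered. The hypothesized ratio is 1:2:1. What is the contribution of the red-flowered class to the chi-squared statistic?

The 1:2:1 ratio has 4 parts, so with N = 251 the expected counts are:
  red-flowered: 251 × 1/4 = 62.75
  pink-flowered: 251 × 2/4 = 125.5
  white-flowered: 251 × 1/4 = 62.75
Contribution of red-flowered: (61 − 62.75)² / 62.75 = 0.0488

0.049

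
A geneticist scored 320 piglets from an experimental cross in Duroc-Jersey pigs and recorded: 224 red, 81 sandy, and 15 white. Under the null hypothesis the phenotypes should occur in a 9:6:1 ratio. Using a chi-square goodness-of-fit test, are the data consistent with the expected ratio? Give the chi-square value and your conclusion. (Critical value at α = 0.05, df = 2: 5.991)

24.681; not consistent

Expected counts for N = 320 under a 9:6:1 ratio (total parts = 16):
  red: 320 × 9/16 = 180
  sandy: 320 × 6/16 = 120
  white: 320 × 1/16 = 20
χ² = Σ (O − E)² / E
  red: (224 − 180)² / 180 = 10.7556
  sandy: (81 − 120)² / 120 = 12.6750
  white: (15 − 20)² / 20 = 1.2500
χ² = 10.7556 + 12.6750 + 1.2500 = 24.6806 ≈ 24.681
Degrees of freedom = 3 − 1 = 2; critical value at α = 0.05 is 5.991.
Since 24.681 > 5.991, we reject the null hypothesis — the data do not fit the 9:6:1 ratio.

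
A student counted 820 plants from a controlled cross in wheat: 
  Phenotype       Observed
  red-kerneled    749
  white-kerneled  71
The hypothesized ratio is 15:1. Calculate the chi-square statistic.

Total ratio parts = 16. Expected numbers out of 820:
  red-kerneled: 820 × 15/16 = 768.75
  white-kerneled: 820 × 1/16 = 51.25
χ² = Σ (O − E)² / E
  red-kerneled: (749 − 768.75)² / 768.75 = 0.5074
  white-kerneled: (71 − 51.25)² / 51.25 = 7.6110
χ² = 0.5074 + 7.6110 = 8.1184 ≈ 8.118

8.118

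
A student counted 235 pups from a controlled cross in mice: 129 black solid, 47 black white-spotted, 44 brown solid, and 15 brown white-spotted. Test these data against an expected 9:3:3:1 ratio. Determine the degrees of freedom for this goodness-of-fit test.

A goodness-of-fit test with 4 phenotype classes has df = 4 − 1 = 3.

3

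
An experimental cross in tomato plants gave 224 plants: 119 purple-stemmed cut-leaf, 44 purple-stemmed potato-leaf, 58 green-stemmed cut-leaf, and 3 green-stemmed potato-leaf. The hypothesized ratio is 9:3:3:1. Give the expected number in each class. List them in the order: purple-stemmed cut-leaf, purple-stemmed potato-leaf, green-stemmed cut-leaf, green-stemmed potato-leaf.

126, 42, 42, 14

Total ratio parts = 16. Expected numbers out of 224:
  purple-stemmed cut-leaf: 224 × 9/16 = 126
  purple-stemmed potato-leaf: 224 × 3/16 = 42
  green-stemmed cut-leaf: 224 × 3/16 = 42
  green-stemmed potato-leaf: 224 × 1/16 = 14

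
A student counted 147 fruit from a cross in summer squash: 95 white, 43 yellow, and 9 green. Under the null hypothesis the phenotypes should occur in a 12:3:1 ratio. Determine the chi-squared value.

Under the 12:3:1 hypothesis (Σ ratio = 16, N = 147):
  white: 147 × 12/16 = 110.25
  yellow: 147 × 3/16 = 27.5625
  green: 147 × 1/16 = 9.1875
χ² = Σ (O − E)² / E
  white: (95 − 110.25)² / 110.25 = 2.1094
  yellow: (43 − 27.5625)² / 27.5625 = 8.6464
  green: (9 − 9.1875)² / 9.1875 = 0.0038
χ² = 2.1094 + 8.6464 + 0.0038 = 10.7596 ≈ 10.760

10.760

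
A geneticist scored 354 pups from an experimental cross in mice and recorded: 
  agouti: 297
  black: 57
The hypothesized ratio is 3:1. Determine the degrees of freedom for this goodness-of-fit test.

1

A goodness-of-fit test with 2 phenotype classes has df = 2 − 1 = 1.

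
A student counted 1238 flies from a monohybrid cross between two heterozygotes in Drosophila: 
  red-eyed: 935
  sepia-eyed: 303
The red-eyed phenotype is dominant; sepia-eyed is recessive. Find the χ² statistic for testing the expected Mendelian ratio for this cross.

For a monohybrid cross between heterozygotes with complete dominance, the expected phenotypic ratio is 3:1.
The 3:1 ratio has 4 parts, so with N = 1238 the expected counts are:
  red-eyed: 1238 × 3/4 = 928.5
  sepia-eyed: 1238 × 1/4 = 309.5
χ² = Σ (O − E)² / E
  red-eyed: (935 − 928.5)² / 928.5 = 0.0455
  sepia-eyed: (303 − 309.5)² / 309.5 = 0.1365
χ² = 0.0455 + 0.1365 = 0.182

0.182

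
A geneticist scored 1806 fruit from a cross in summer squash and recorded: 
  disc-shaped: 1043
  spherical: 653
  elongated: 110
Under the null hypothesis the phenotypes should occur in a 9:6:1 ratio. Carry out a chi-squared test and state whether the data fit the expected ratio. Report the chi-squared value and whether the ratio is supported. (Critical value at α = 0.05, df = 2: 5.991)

Expected counts for N = 1806 under a 9:6:1 ratio (total parts = 16):
  disc-shaped: 1806 × 9/16 = 1015.875
  spherical: 1806 × 6/16 = 677.25
  elongated: 1806 × 1/16 = 112.875
χ² = Σ (O − E)² / E
  disc-shaped: (1043 − 1015.875)² / 1015.875 = 0.7243
  spherical: (653 − 677.25)² / 677.25 = 0.8683
  elongated: (110 − 112.875)² / 112.875 = 0.0732
χ² = 0.7243 + 0.8683 + 0.0732 = 1.6658 ≈ 1.666
Degrees of freedom = 3 − 1 = 2; critical value at α = 0.05 is 5.991.
Since 1.666 < 5.991, we fail to reject the null hypothesis — the data are consistent with the 9:6:1 ratio.

1.666; consistent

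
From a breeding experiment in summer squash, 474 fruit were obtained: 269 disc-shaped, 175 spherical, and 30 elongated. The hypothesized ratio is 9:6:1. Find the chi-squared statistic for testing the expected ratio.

0.068

The 9:6:1 ratio has 16 parts, so with N = 474 the expected counts are:
  disc-shaped: 474 × 9/16 = 266.625
  spherical: 474 × 6/16 = 177.75
  elongated: 474 × 1/16 = 29.625
χ² = Σ (O − E)² / E
  disc-shaped: (269 − 266.625)² / 266.625 = 0.0212
  spherical: (175 − 177.75)² / 177.75 = 0.0425
  elongated: (30 − 29.625)² / 29.625 = 0.0047
χ² = 0.0212 + 0.0425 + 0.0047 = 0.0684 ≈ 0.068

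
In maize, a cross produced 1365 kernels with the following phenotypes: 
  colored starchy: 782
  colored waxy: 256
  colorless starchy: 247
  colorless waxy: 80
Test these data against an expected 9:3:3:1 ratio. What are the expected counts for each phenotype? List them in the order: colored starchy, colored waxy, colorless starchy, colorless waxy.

767.8125, 255.9375, 255.9375, 85.3125

Expected counts for N = 1365 under a 9:3:3:1 ratio (total parts = 16):
  colored starchy: 1365 × 9/16 = 767.8125
  colored waxy: 1365 × 3/16 = 255.9375
  colorless starchy: 1365 × 3/16 = 255.9375
  colorless waxy: 1365 × 1/16 = 85.3125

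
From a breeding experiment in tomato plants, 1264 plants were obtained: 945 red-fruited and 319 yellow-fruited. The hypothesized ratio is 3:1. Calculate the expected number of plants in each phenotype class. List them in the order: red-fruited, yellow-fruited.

Under the 3:1 hypothesis (Σ ratio = 4, N = 1264):
  red-fruited: 1264 × 3/4 = 948
  yellow-fruited: 1264 × 1/4 = 316

948, 316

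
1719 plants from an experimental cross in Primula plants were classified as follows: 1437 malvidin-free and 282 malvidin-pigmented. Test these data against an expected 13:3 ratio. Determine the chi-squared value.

6.206

The 13:3 ratio has 16 parts, so with N = 1719 the expected counts are:
  malvidin-free: 1719 × 13/16 = 1396.6875
  malvidin-pigmented: 1719 × 3/16 = 322.3125
χ² = Σ (O − E)² / E
  malvidin-free: (1437 − 1396.6875)² / 1396.6875 = 1.1635
  malvidin-pigmented: (282 − 322.3125)² / 322.3125 = 5.0420
χ² = 1.1635 + 5.0420 = 6.2055 ≈ 6.206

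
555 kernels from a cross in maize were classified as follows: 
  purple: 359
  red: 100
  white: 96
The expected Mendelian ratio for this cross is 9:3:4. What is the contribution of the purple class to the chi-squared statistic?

7.020

The 9:3:4 ratio has 16 parts, so with N = 555 the expected counts are:
  purple: 555 × 9/16 = 312.1875
  red: 555 × 3/16 = 104.0625
  white: 555 × 4/16 = 138.75
Contribution of purple: (359 − 312.1875)² / 312.1875 = 7.0195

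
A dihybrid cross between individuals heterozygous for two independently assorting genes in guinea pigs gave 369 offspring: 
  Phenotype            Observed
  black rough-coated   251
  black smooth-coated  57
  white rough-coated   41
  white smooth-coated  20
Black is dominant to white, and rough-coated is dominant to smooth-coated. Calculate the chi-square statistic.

A dihybrid F₂ with independent assortment and complete dominance at both loci gives a 9:3:3:1 phenotypic ratio.
Expected counts for N = 369 under a 9:3:3:1 ratio (total parts = 16):
  black rough-coated: 369 × 9/16 = 207.5625
  black smooth-coated: 369 × 3/16 = 69.1875
  white rough-coated: 369 × 3/16 = 69.1875
  white smooth-coated: 369 × 1/16 = 23.0625
χ² = Σ (O − E)² / E
  black rough-coated: (251 − 207.5625)² / 207.5625 = 9.0904
  black smooth-coated: (57 − 69.1875)² / 69.1875 = 2.1468
  white rough-coated: (41 − 69.1875)² / 69.1875 = 11.4838
  white smooth-coated: (20 − 23.0625)² / 23.0625 = 0.4067
χ² = 9.0904 + 2.1468 + 11.4838 + 0.4067 = 23.1277 ≈ 23.128

23.128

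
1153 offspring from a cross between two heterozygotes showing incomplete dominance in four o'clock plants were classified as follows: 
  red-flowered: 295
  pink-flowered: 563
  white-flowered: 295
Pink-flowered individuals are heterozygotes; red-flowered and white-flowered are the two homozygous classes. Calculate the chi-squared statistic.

0.632

With incomplete dominance, a heterozygote × heterozygote cross gives a 1:2:1 phenotypic ratio.
Total ratio parts = 4. Expected numbers out of 1153:
  red-flowered: 1153 × 1/4 = 288.25
  pink-flowered: 1153 × 2/4 = 576.5
  white-flowered: 1153 × 1/4 = 288.25
χ² = Σ (O − E)² / E
  red-flowered: (295 − 288.25)² / 288.25 = 0.1581
  pink-flowered: (563 − 576.5)² / 576.5 = 0.3161
  white-flowered: (295 − 288.25)² / 288.25 = 0.1581
χ² = 0.1581 + 0.3161 + 0.1581 = 0.6323 ≈ 0.632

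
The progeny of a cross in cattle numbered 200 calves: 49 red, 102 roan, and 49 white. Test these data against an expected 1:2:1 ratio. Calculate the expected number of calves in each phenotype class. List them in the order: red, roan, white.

50, 100, 50

Total ratio parts = 4. Expected numbers out of 200:
  red: 200 × 1/4 = 50
  roan: 200 × 2/4 = 100
  white: 200 × 1/4 = 50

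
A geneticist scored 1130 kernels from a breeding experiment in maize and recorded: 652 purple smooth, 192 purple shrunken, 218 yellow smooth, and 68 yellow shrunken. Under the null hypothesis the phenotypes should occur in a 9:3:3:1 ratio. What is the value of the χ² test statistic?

Under the 9:3:3:1 hypothesis (Σ ratio = 16, N = 1130):
  purple smooth: 1130 × 9/16 = 635.625
  purple shrunken: 1130 × 3/16 = 211.875
  yellow smooth: 1130 × 3/16 = 211.875
  yellow shrunken: 1130 × 1/16 = 70.625
χ² = Σ (O − E)² / E
  purple smooth: (652 − 635.625)² / 635.625 = 0.4219
  purple shrunken: (192 − 211.875)² / 211.875 = 1.8644
  yellow smooth: (218 − 211.875)² / 211.875 = 0.1771
  yellow shrunken: (68 − 70.625)² / 70.625 = 0.0976
χ² = 0.4219 + 1.8644 + 0.1771 + 0.0976 = 2.561

2.561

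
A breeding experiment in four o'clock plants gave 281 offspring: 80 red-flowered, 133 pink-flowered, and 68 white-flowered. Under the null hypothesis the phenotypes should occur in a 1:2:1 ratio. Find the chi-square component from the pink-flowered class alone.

0.400

Under the 1:2:1 hypothesis (Σ ratio = 4, N = 281):
  red-flowered: 281 × 1/4 = 70.25
  pink-flowered: 281 × 2/4 = 140.5
  white-flowered: 281 × 1/4 = 70.25
Contribution of pink-flowered: (133 − 140.5)² / 140.5 = 0.4004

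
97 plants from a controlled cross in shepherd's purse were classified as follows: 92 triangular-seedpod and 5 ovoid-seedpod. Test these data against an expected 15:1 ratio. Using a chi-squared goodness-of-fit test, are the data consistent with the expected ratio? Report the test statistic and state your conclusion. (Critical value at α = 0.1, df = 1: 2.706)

0.199; consistent

Total ratio parts = 16. Expected numbers out of 97:
  triangular-seedpod: 97 × 15/16 = 90.9375
  ovoid-seedpod: 97 × 1/16 = 6.0625
χ² = Σ (O − E)² / E
  triangular-seedpod: (92 − 90.9375)² / 90.9375 = 0.0124
  ovoid-seedpod: (5 − 6.0625)² / 6.0625 = 0.1862
χ² = 0.0124 + 0.1862 = 0.1986 ≈ 0.199
Degrees of freedom = 2 − 1 = 1; critical value at α = 0.1 is 2.706.
Since 0.199 < 2.706, we fail to reject the null hypothesis — the data are consistent with the 15:1 ratio.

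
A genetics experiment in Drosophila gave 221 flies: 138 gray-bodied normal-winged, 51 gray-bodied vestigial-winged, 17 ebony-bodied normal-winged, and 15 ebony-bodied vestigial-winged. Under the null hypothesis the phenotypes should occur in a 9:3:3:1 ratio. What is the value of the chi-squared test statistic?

18.228

The 9:3:3:1 ratio has 16 parts, so with N = 221 the expected counts are:
  gray-bodied normal-winged: 221 × 9/16 = 124.3125
  gray-bodied vestigial-winged: 221 × 3/16 = 41.4375
  ebony-bodied normal-winged: 221 × 3/16 = 41.4375
  ebony-bodied vestigial-winged: 221 × 1/16 = 13.8125
χ² = Σ (O − E)² / E
  gray-bodied normal-winged: (138 − 124.3125)² / 124.3125 = 1.5071
  gray-bodied vestigial-winged: (51 − 41.4375)² / 41.4375 = 2.2067
  ebony-bodied normal-winged: (17 − 41.4375)² / 41.4375 = 14.4119
  ebony-bodied vestigial-winged: (15 − 13.8125)² / 13.8125 = 0.1021
χ² = 1.5071 + 2.2067 + 14.4119 + 0.1021 = 18.2278 ≈ 18.228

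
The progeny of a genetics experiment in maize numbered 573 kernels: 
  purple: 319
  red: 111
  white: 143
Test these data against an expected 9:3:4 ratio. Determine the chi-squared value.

The 9:3:4 ratio has 16 parts, so with N = 573 the expected counts are:
  purple: 573 × 9/16 = 322.3125
  red: 573 × 3/16 = 107.4375
  white: 573 × 4/16 = 143.25
χ² = Σ (O − E)² / E
  purple: (319 − 322.3125)² / 322.3125 = 0.0340
  red: (111 − 107.4375)² / 107.4375 = 0.1181
  white: (143 − 143.25)² / 143.25 = 0.0004
χ² = 0.0340 + 0.1181 + 0.0004 = 0.1525 ≈ 0.153

0.153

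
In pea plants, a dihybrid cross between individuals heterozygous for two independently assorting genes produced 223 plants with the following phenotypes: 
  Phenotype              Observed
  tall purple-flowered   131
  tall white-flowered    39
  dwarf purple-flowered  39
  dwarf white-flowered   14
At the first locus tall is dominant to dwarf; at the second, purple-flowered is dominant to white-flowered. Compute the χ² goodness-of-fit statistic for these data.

A dihybrid F₂ with independent assortment and complete dominance at both loci gives a 9:3:3:1 phenotypic ratio.
The 9:3:3:1 ratio has 16 parts, so with N = 223 the expected counts are:
  tall purple-flowered: 223 × 9/16 = 125.4375
  tall white-flowered: 223 × 3/16 = 41.8125
  dwarf purple-flowered: 223 × 3/16 = 41.8125
  dwarf white-flowered: 223 × 1/16 = 13.9375
χ² = Σ (O − E)² / E
  tall purple-flowered: (131 − 125.4375)² / 125.4375 = 0.2467
  tall white-flowered: (39 − 41.8125)² / 41.8125 = 0.1892
  dwarf purple-flowered: (39 − 41.8125)² / 41.8125 = 0.1892
  dwarf white-flowered: (14 − 13.9375)² / 13.9375 = 0.0003
χ² = 0.2467 + 0.1892 + 0.1892 + 0.0003 = 0.6254 ≈ 0.625

0.625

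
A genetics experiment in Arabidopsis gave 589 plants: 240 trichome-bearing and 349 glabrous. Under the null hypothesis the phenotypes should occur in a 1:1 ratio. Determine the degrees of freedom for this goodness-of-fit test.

1

A goodness-of-fit test with 2 phenotype classes has df = 2 − 1 = 1.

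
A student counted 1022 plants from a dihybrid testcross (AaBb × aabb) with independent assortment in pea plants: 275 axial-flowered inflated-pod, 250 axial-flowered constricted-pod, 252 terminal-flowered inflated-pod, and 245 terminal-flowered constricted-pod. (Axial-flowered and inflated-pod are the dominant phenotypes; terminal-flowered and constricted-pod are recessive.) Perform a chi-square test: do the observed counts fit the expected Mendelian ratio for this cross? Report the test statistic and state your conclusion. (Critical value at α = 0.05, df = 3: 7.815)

A dihybrid testcross with independent assortment gives a 1:1:1:1 ratio.
Expected counts for N = 1022 under a 1:1:1:1 ratio (total parts = 4):
  axial-flowered inflated-pod: 1022 × 1/4 = 255.5
  axial-flowered constricted-pod: 1022 × 1/4 = 255.5
  terminal-flowered inflated-pod: 1022 × 1/4 = 255.5
  terminal-flowered constricted-pod: 1022 × 1/4 = 255.5
χ² = Σ (O − E)² / E
  axial-flowered inflated-pod: (275 − 255.5)² / 255.5 = 1.4883
  axial-flowered constricted-pod: (250 − 255.5)² / 255.5 = 0.1184
  terminal-flowered inflated-pod: (252 − 255.5)² / 255.5 = 0.0479
  terminal-flowered constricted-pod: (245 − 255.5)² / 255.5 = 0.4315
χ² = 1.4883 + 0.1184 + 0.0479 + 0.4315 = 2.0861 ≈ 2.086
Degrees of freedom = 4 − 1 = 3; critical value at α = 0.05 is 7.815.
Since 2.086 < 7.815, we fail to reject the null hypothesis — the data are consistent with the 1:1:1:1 ratio.

2.086; consistent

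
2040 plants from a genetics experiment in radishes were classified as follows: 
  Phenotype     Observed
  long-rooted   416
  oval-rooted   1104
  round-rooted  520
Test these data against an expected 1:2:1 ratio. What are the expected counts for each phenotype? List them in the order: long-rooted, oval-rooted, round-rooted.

510, 1020, 510

The 1:2:1 ratio has 4 parts, so with N = 2040 the expected counts are:
  long-rooted: 2040 × 1/4 = 510
  oval-rooted: 2040 × 2/4 = 1020
  round-rooted: 2040 × 1/4 = 510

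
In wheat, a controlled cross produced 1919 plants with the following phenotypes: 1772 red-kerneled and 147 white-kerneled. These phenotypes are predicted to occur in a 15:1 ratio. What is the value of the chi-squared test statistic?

6.513

Total ratio parts = 16. Expected numbers out of 1919:
  red-kerneled: 1919 × 15/16 = 1799.0625
  white-kerneled: 1919 × 1/16 = 119.9375
χ² = Σ (O − E)² / E
  red-kerneled: (1772 − 1799.0625)² / 1799.0625 = 0.4071
  white-kerneled: (147 − 119.9375)² / 119.9375 = 6.1063
χ² = 0.4071 + 6.1063 = 6.5134 ≈ 6.513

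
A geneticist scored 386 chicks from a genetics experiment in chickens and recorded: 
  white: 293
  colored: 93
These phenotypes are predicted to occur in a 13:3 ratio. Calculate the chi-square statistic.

Expected counts for N = 386 under a 13:3 ratio (total parts = 16):
  white: 386 × 13/16 = 313.625
  colored: 386 × 3/16 = 72.375
χ² = Σ (O − E)² / E
  white: (293 − 313.625)² / 313.625 = 1.3564
  colored: (93 − 72.375)² / 72.375 = 5.8776
χ² = 1.3564 + 5.8776 = 7.234

7.234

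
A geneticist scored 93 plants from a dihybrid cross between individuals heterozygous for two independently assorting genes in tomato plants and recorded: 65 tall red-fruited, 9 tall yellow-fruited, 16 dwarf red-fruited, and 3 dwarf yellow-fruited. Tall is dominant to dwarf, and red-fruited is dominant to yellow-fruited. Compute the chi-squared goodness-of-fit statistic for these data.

A dihybrid F₂ with independent assortment and complete dominance at both loci gives a 9:3:3:1 phenotypic ratio.
Under the 9:3:3:1 hypothesis (Σ ratio = 16, N = 93):
  tall red-fruited: 93 × 9/16 = 52.3125
  tall yellow-fruited: 93 × 3/16 = 17.4375
  dwarf red-fruited: 93 × 3/16 = 17.4375
  dwarf yellow-fruited: 93 × 1/16 = 5.8125
χ² = Σ (O − E)² / E
  tall red-fruited: (65 − 52.3125)² / 52.3125 = 3.0771
  tall yellow-fruited: (9 − 17.4375)² / 17.4375 = 4.0827
  dwarf red-fruited: (16 − 17.4375)² / 17.4375 = 0.1185
  dwarf yellow-fruited: (3 − 5.8125)² / 5.8125 = 1.3609
χ² = 3.0771 + 4.0827 + 0.1185 + 1.3609 = 8.6392 ≈ 8.639

8.639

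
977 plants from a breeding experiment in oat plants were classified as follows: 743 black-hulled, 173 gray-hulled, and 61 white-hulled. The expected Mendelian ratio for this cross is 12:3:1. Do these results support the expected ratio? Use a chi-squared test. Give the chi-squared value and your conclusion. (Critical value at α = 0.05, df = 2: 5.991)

0.710; consistent

Total ratio parts = 16. Expected numbers out of 977:
  black-hulled: 977 × 12/16 = 732.75
  gray-hulled: 977 × 3/16 = 183.1875
  white-hulled: 977 × 1/16 = 61.0625
χ² = Σ (O − E)² / E
  black-hulled: (743 − 732.75)² / 732.75 = 0.1434
  gray-hulled: (173 − 183.1875)² / 183.1875 = 0.5666
  white-hulled: (61 − 61.0625)² / 61.0625 = 0.0001
χ² = 0.1434 + 0.5666 + 0.0001 = 0.7101 ≈ 0.710
Degrees of freedom = 3 − 1 = 2; critical value at α = 0.05 is 5.991.
Since 0.710 < 5.991, we fail to reject the null hypothesis — the data are consistent with the 12:3:1 ratio.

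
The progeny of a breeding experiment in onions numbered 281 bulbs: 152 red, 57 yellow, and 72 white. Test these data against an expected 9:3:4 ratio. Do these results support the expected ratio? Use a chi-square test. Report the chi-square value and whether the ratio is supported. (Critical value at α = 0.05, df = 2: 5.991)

Total ratio parts = 16. Expected numbers out of 281:
  red: 281 × 9/16 = 158.0625
  yellow: 281 × 3/16 = 52.6875
  white: 281 × 4/16 = 70.25
χ² = Σ (O − E)² / E
  red: (152 − 158.0625)² / 158.0625 = 0.2325
  yellow: (57 − 52.6875)² / 52.6875 = 0.3530
  white: (72 − 70.25)² / 70.25 = 0.0436
χ² = 0.2325 + 0.3530 + 0.0436 = 0.6291 ≈ 0.629
Degrees of freedom = 3 − 1 = 2; critical value at α = 0.05 is 5.991.
Since 0.629 < 5.991, we fail to reject the null hypothesis — the data are consistent with the 9:3:4 ratio.

0.629; consistent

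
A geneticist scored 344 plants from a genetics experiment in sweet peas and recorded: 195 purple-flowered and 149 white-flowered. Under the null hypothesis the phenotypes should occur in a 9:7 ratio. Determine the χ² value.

Expected counts for N = 344 under a 9:7 ratio (total parts = 16):
  purple-flowered: 344 × 9/16 = 193.5
  white-flowered: 344 × 7/16 = 150.5
χ² = Σ (O − E)² / E
  purple-flowered: (195 − 193.5)² / 193.5 = 0.0116
  white-flowered: (149 − 150.5)² / 150.5 = 0.0150
χ² = 0.0116 + 0.0150 = 0.0266 ≈ 0.027

0.027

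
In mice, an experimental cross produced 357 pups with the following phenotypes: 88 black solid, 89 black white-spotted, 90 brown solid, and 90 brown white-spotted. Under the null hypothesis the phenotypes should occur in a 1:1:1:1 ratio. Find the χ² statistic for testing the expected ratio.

0.031

Total ratio parts = 4. Expected numbers out of 357:
  black solid: 357 × 1/4 = 89.25
  black white-spotted: 357 × 1/4 = 89.25
  brown solid: 357 × 1/4 = 89.25
  brown white-spotted: 357 × 1/4 = 89.25
χ² = Σ (O − E)² / E
  black solid: (88 − 89.25)² / 89.25 = 0.0175
  black white-spotted: (89 − 89.25)² / 89.25 = 0.0007
  brown solid: (90 − 89.25)² / 89.25 = 0.0063
  brown white-spotted: (90 − 89.25)² / 89.25 = 0.0063
χ² = 0.0175 + 0.0007 + 0.0063 + 0.0063 = 0.0308 ≈ 0.031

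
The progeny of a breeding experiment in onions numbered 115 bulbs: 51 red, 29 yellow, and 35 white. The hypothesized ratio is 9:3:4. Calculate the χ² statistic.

6.820

Expected counts for N = 115 under a 9:3:4 ratio (total parts = 16):
  red: 115 × 9/16 = 64.6875
  yellow: 115 × 3/16 = 21.5625
  white: 115 × 4/16 = 28.75
χ² = Σ (O − E)² / E
  red: (51 − 64.6875)² / 64.6875 = 2.8962
  yellow: (29 − 21.5625)² / 21.5625 = 2.5654
  white: (35 − 28.75)² / 28.75 = 1.3587
χ² = 2.8962 + 2.5654 + 1.3587 = 6.8203 ≈ 6.820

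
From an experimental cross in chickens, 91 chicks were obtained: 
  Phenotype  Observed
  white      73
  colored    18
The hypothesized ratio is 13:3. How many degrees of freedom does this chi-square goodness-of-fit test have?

1

A goodness-of-fit test with 2 phenotype classes has df = 2 − 1 = 1.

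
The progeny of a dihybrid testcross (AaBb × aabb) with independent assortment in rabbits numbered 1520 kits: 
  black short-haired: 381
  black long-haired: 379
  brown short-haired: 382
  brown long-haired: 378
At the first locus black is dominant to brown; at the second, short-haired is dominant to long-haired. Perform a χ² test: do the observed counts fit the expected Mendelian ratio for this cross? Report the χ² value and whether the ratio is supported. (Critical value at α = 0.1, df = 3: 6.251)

0.026; consistent

A dihybrid testcross with independent assortment gives a 1:1:1:1 ratio.
Expected counts for N = 1520 under a 1:1:1:1 ratio (total parts = 4):
  black short-haired: 1520 × 1/4 = 380
  black long-haired: 1520 × 1/4 = 380
  brown short-haired: 1520 × 1/4 = 380
  brown long-haired: 1520 × 1/4 = 380
χ² = Σ (O − E)² / E
  black short-haired: (381 − 380)² / 380 = 0.0026
  black long-haired: (379 − 380)² / 380 = 0.0026
  brown short-haired: (382 − 380)² / 380 = 0.0105
  brown long-haired: (378 − 380)² / 380 = 0.0105
χ² = 0.0026 + 0.0026 + 0.0105 + 0.0105 = 0.0262 ≈ 0.026
Degrees of freedom = 4 − 1 = 3; critical value at α = 0.1 is 6.251.
Since 0.026 < 6.251, we fail to reject the null hypothesis — the data are consistent with the 1:1:1:1 ratio.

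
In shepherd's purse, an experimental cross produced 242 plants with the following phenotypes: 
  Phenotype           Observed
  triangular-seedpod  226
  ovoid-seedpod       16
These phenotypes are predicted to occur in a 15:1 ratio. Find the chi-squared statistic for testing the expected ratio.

The 15:1 ratio has 16 parts, so with N = 242 the expected counts are:
  triangular-seedpod: 242 × 15/16 = 226.875
  ovoid-seedpod: 242 × 1/16 = 15.125
χ² = Σ (O − E)² / E
  triangular-seedpod: (226 − 226.875)² / 226.875 = 0.0034
  ovoid-seedpod: (16 − 15.125)² / 15.125 = 0.0506
χ² = 0.0034 + 0.0506 = 0.054

0.054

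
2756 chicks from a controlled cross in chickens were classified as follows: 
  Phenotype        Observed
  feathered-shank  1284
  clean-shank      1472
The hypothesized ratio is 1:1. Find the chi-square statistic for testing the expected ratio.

Total ratio parts = 2. Expected numbers out of 2756:
  feathered-shank: 2756 × 1/2 = 1378
  clean-shank: 2756 × 1/2 = 1378
χ² = Σ (O − E)² / E
  feathered-shank: (1284 − 1378)² / 1378 = 6.4122
  clean-shank: (1472 − 1378)² / 1378 = 6.4122
χ² = 6.4122 + 6.4122 = 12.8244 ≈ 12.824

12.824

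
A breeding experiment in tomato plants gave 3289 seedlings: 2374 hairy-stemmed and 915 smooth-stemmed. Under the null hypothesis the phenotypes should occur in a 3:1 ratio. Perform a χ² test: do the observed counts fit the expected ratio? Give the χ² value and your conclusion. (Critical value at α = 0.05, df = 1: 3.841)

Under the 3:1 hypothesis (Σ ratio = 4, N = 3289):
  hairy-stemmed: 3289 × 3/4 = 2466.75
  smooth-stemmed: 3289 × 1/4 = 822.25
χ² = Σ (O − E)² / E
  hairy-stemmed: (2374 − 2466.75)² / 2466.75 = 3.4874
  smooth-stemmed: (915 − 822.25)² / 822.25 = 10.4622
χ² = 3.4874 + 10.4622 = 13.9496 ≈ 13.950
Degrees of freedom = 2 − 1 = 1; critical value at α = 0.05 is 3.841.
Since 13.950 > 3.841, we reject the null hypothesis — the data do not fit the 3:1 ratio.

13.950; not consistent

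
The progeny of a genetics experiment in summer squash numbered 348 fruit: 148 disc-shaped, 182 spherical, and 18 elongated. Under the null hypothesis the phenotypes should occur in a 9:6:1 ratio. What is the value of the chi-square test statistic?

Under the 9:6:1 hypothesis (Σ ratio = 16, N = 348):
  disc-shaped: 348 × 9/16 = 195.75
  spherical: 348 × 6/16 = 130.5
  elongated: 348 × 1/16 = 21.75
χ² = Σ (O − E)² / E
  disc-shaped: (148 − 195.75)² / 195.75 = 11.6478
  spherical: (182 − 130.5)² / 130.5 = 20.3238
  elongated: (18 − 21.75)² / 21.75 = 0.6466
χ² = 11.6478 + 20.3238 + 0.6466 = 32.6182 ≈ 32.618

32.618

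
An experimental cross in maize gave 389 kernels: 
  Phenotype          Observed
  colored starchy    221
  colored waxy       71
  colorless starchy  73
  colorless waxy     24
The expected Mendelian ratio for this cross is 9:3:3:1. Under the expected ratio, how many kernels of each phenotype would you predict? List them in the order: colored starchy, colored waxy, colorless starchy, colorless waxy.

218.8125, 72.9375, 72.9375, 24.3125

Expected counts for N = 389 under a 9:3:3:1 ratio (total parts = 16):
  colored starchy: 389 × 9/16 = 218.8125
  colored waxy: 389 × 3/16 = 72.9375
  colorless starchy: 389 × 3/16 = 72.9375
  colorless waxy: 389 × 1/16 = 24.3125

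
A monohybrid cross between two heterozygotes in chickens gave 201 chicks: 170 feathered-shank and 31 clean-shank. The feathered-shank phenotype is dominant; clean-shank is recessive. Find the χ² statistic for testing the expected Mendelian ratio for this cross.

For a monohybrid cross between heterozygotes with complete dominance, the expected phenotypic ratio is 3:1.
Under the 3:1 hypothesis (Σ ratio = 4, N = 201):
  feathered-shank: 201 × 3/4 = 150.75
  clean-shank: 201 × 1/4 = 50.25
χ² = Σ (O − E)² / E
  feathered-shank: (170 − 150.75)² / 150.75 = 2.4581
  clean-shank: (31 − 50.25)² / 50.25 = 7.3744
χ² = 2.4581 + 7.3744 = 9.8325 ≈ 9.833

9.833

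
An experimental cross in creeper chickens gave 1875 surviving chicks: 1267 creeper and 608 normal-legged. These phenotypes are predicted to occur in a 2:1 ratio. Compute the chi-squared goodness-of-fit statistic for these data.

Expected counts for N = 1875 under a 2:1 ratio (total parts = 3):
  creeper: 1875 × 2/3 = 1250
  normal-legged: 1875 × 1/3 = 625
χ² = Σ (O − E)² / E
  creeper: (1267 − 1250)² / 1250 = 0.2312
  normal-legged: (608 − 625)² / 625 = 0.4624
χ² = 0.2312 + 0.4624 = 0.6936 ≈ 0.694

0.694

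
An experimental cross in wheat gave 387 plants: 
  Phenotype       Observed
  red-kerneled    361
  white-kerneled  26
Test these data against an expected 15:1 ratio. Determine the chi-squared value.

Total ratio parts = 16. Expected numbers out of 387:
  red-kerneled: 387 × 15/16 = 362.8125
  white-kerneled: 387 × 1/16 = 24.1875
χ² = Σ (O − E)² / E
  red-kerneled: (361 − 362.8125)² / 362.8125 = 0.0091
  white-kerneled: (26 − 24.1875)² / 24.1875 = 0.1358
χ² = 0.0091 + 0.1358 = 0.1449 ≈ 0.145

0.145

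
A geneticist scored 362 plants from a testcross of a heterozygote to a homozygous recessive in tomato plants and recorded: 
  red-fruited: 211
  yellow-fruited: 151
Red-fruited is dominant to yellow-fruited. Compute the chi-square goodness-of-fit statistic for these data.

9.945

A testcross of a heterozygote (Aa × aa) gives a 1:1 phenotypic ratio.
The 1:1 ratio has 2 parts, so with N = 362 the expected counts are:
  red-fruited: 362 × 1/2 = 181
  yellow-fruited: 362 × 1/2 = 181
χ² = Σ (O − E)² / E
  red-fruited: (211 − 181)² / 181 = 4.9724
  yellow-fruited: (151 − 181)² / 181 = 4.9724
χ² = 4.9724 + 4.9724 = 9.9448 ≈ 9.945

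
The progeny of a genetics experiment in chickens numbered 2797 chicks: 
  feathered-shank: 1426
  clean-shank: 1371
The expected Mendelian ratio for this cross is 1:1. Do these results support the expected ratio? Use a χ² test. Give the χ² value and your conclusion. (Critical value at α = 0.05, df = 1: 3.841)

Expected counts for N = 2797 under a 1:1 ratio (total parts = 2):
  feathered-shank: 2797 × 1/2 = 1398.5
  clean-shank: 2797 × 1/2 = 1398.5
χ² = Σ (O − E)² / E
  feathered-shank: (1426 − 1398.5)² / 1398.5 = 0.5408
  clean-shank: (1371 − 1398.5)² / 1398.5 = 0.5408
χ² = 0.5408 + 0.5408 = 1.0816 ≈ 1.082
Degrees of freedom = 2 − 1 = 1; critical value at α = 0.05 is 3.841.
Since 1.082 < 3.841, we fail to reject the null hypothesis — the data are consistent with the 1:1 ratio.

1.082; consistent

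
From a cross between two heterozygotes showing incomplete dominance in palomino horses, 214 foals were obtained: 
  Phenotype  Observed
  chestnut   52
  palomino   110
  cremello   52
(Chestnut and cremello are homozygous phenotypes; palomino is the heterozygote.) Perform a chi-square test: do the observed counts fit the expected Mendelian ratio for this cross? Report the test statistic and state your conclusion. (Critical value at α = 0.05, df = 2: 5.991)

With incomplete dominance, a heterozygote × heterozygote cross gives a 1:2:1 phenotypic ratio.
Total ratio parts = 4. Expected numbers out of 214:
  chestnut: 214 × 1/4 = 53.5
  palomino: 214 × 2/4 = 107
  cremello: 214 × 1/4 = 53.5
χ² = Σ (O − E)² / E
  chestnut: (52 − 53.5)² / 53.5 = 0.0421
  palomino: (110 − 107)² / 107 = 0.0841
  cremello: (52 − 53.5)² / 53.5 = 0.0421
χ² = 0.0421 + 0.0841 + 0.0421 = 0.1683 ≈ 0.168
Degrees of freedom = 3 − 1 = 2; critical value at α = 0.05 is 5.991.
Since 0.168 < 5.991, we fail to reject the null hypothesis — the data are consistent with the 1:2:1 ratio.

0.168; consistent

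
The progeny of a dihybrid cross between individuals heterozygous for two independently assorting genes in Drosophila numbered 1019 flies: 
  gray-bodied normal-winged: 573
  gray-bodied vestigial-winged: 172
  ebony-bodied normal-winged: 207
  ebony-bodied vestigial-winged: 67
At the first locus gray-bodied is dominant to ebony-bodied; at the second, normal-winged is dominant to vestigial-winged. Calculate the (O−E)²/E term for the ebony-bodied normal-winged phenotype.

1.329

A dihybrid F₂ with independent assortment and complete dominance at both loci gives a 9:3:3:1 phenotypic ratio.
The 9:3:3:1 ratio has 16 parts, so with N = 1019 the expected counts are:
  gray-bodied normal-winged: 1019 × 9/16 = 573.1875
  gray-bodied vestigial-winged: 1019 × 3/16 = 191.0625
  ebony-bodied normal-winged: 1019 × 3/16 = 191.0625
  ebony-bodied vestigial-winged: 1019 × 1/16 = 63.6875
Contribution of ebony-bodied normal-winged: (207 − 191.0625)² / 191.0625 = 1.3294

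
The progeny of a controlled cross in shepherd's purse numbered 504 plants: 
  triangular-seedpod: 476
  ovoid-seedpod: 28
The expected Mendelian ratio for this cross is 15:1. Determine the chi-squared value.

Expected counts for N = 504 under a 15:1 ratio (total parts = 16):
  triangular-seedpod: 504 × 15/16 = 472.5
  ovoid-seedpod: 504 × 1/16 = 31.5
χ² = Σ (O − E)² / E
  triangular-seedpod: (476 − 472.5)² / 472.5 = 0.0259
  ovoid-seedpod: (28 − 31.5)² / 31.5 = 0.3889
χ² = 0.0259 + 0.3889 = 0.4148 ≈ 0.415

0.415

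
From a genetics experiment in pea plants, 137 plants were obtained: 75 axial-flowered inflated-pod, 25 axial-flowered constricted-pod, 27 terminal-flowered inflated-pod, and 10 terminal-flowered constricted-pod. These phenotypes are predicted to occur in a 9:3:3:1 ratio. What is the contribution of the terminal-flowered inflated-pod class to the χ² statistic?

0.067

Under the 9:3:3:1 hypothesis (Σ ratio = 16, N = 137):
  axial-flowered inflated-pod: 137 × 9/16 = 77.0625
  axial-flowered constricted-pod: 137 × 3/16 = 25.6875
  terminal-flowered inflated-pod: 137 × 3/16 = 25.6875
  terminal-flowered constricted-pod: 137 × 1/16 = 8.5625
Contribution of terminal-flowered inflated-pod: (27 − 25.6875)² / 25.6875 = 0.0671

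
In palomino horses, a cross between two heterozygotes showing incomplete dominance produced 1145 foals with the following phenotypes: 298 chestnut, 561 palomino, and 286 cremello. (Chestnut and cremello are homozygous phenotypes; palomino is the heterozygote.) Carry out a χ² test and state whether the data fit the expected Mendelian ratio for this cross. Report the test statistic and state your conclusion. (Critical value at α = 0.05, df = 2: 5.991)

0.714; consistent

With incomplete dominance, a heterozygote × heterozygote cross gives a 1:2:1 phenotypic ratio.
The 1:2:1 ratio has 4 parts, so with N = 1145 the expected counts are:
  chestnut: 1145 × 1/4 = 286.25
  palomino: 1145 × 2/4 = 572.5
  cremello: 1145 × 1/4 = 286.25
χ² = Σ (O − E)² / E
  chestnut: (298 − 286.25)² / 286.25 = 0.4823
  palomino: (561 − 572.5)² / 572.5 = 0.2310
  cremello: (286 − 286.25)² / 286.25 = 0.0002
χ² = 0.4823 + 0.2310 + 0.0002 = 0.7135 ≈ 0.714
Degrees of freedom = 3 − 1 = 2; critical value at α = 0.05 is 5.991.
Since 0.714 < 5.991, we fail to reject the null hypothesis — the data are consistent with the 1:2:1 ratio.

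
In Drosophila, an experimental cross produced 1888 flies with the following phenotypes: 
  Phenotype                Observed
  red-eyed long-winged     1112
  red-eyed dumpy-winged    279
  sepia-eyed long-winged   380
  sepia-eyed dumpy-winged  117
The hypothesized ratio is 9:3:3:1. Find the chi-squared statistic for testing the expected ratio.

20.162

Total ratio parts = 16. Expected numbers out of 1888:
  red-eyed long-winged: 1888 × 9/16 = 1062
  red-eyed dumpy-winged: 1888 × 3/16 = 354
  sepia-eyed long-winged: 1888 × 3/16 = 354
  sepia-eyed dumpy-winged: 1888 × 1/16 = 118
χ² = Σ (O − E)² / E
  red-eyed long-winged: (1112 − 1062)² / 1062 = 2.3540
  red-eyed dumpy-winged: (279 − 354)² / 354 = 15.8898
  sepia-eyed long-winged: (380 − 354)² / 354 = 1.9096
  sepia-eyed dumpy-winged: (117 − 118)² / 118 = 0.0085
χ² = 2.3540 + 15.8898 + 1.9096 + 0.0085 = 20.1619 ≈ 20.162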